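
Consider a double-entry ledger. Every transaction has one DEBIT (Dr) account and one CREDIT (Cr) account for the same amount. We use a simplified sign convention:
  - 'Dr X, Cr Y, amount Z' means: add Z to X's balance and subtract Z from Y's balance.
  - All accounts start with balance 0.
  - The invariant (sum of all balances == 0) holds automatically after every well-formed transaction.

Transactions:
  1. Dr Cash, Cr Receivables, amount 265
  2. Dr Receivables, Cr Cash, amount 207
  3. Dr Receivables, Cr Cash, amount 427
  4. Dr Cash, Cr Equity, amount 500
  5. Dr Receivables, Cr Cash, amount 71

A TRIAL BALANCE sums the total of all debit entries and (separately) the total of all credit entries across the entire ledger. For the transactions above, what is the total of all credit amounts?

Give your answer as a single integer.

Answer: 1470

Derivation:
Txn 1: credit+=265
Txn 2: credit+=207
Txn 3: credit+=427
Txn 4: credit+=500
Txn 5: credit+=71
Total credits = 1470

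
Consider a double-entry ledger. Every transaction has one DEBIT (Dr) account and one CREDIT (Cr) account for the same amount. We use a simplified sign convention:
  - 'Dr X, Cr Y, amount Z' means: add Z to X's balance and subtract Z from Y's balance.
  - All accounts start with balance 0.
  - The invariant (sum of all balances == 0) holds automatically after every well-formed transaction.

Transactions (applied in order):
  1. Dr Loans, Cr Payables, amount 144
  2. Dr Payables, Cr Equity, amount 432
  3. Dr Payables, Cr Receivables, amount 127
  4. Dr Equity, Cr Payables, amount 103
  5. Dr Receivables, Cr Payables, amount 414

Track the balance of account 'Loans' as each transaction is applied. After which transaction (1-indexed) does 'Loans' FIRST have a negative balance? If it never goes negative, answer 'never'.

Answer: never

Derivation:
After txn 1: Loans=144
After txn 2: Loans=144
After txn 3: Loans=144
After txn 4: Loans=144
After txn 5: Loans=144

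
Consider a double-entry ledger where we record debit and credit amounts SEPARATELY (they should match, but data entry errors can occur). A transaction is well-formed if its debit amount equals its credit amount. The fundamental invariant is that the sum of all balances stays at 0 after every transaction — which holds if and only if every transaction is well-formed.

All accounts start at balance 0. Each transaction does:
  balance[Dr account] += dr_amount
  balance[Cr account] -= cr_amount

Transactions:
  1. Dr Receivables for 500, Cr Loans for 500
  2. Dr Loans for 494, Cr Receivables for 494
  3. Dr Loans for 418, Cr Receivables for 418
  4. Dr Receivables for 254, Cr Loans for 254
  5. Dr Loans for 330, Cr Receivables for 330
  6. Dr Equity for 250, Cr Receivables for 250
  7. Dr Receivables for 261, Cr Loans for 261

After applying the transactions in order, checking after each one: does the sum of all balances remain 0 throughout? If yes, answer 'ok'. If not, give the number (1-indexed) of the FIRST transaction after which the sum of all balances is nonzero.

After txn 1: dr=500 cr=500 sum_balances=0
After txn 2: dr=494 cr=494 sum_balances=0
After txn 3: dr=418 cr=418 sum_balances=0
After txn 4: dr=254 cr=254 sum_balances=0
After txn 5: dr=330 cr=330 sum_balances=0
After txn 6: dr=250 cr=250 sum_balances=0
After txn 7: dr=261 cr=261 sum_balances=0

Answer: ok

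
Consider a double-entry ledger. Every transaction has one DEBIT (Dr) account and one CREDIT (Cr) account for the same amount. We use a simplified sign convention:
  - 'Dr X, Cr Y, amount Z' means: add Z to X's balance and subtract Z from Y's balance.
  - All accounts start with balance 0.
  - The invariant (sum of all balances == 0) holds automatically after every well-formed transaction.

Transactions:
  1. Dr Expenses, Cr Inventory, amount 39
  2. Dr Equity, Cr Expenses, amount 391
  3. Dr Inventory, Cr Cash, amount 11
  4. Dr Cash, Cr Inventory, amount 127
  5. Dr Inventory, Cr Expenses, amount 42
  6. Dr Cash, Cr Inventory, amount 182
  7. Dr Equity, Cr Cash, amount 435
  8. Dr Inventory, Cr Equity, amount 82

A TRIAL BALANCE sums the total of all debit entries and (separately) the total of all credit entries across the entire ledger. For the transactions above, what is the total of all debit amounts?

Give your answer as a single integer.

Txn 1: debit+=39
Txn 2: debit+=391
Txn 3: debit+=11
Txn 4: debit+=127
Txn 5: debit+=42
Txn 6: debit+=182
Txn 7: debit+=435
Txn 8: debit+=82
Total debits = 1309

Answer: 1309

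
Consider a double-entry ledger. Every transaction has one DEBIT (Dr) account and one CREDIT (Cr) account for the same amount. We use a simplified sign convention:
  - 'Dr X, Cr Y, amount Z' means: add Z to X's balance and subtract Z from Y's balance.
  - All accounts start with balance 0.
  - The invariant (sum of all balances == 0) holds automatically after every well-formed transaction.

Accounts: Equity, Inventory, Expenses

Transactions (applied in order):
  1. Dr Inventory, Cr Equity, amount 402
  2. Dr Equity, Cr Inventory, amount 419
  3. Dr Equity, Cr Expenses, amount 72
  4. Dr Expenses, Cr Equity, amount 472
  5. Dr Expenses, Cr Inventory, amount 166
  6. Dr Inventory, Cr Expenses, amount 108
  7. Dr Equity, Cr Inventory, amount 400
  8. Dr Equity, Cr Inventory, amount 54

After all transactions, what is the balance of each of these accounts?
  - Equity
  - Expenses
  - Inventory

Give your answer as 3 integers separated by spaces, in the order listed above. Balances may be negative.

Answer: 71 458 -529

Derivation:
After txn 1 (Dr Inventory, Cr Equity, amount 402): Equity=-402 Inventory=402
After txn 2 (Dr Equity, Cr Inventory, amount 419): Equity=17 Inventory=-17
After txn 3 (Dr Equity, Cr Expenses, amount 72): Equity=89 Expenses=-72 Inventory=-17
After txn 4 (Dr Expenses, Cr Equity, amount 472): Equity=-383 Expenses=400 Inventory=-17
After txn 5 (Dr Expenses, Cr Inventory, amount 166): Equity=-383 Expenses=566 Inventory=-183
After txn 6 (Dr Inventory, Cr Expenses, amount 108): Equity=-383 Expenses=458 Inventory=-75
After txn 7 (Dr Equity, Cr Inventory, amount 400): Equity=17 Expenses=458 Inventory=-475
After txn 8 (Dr Equity, Cr Inventory, amount 54): Equity=71 Expenses=458 Inventory=-529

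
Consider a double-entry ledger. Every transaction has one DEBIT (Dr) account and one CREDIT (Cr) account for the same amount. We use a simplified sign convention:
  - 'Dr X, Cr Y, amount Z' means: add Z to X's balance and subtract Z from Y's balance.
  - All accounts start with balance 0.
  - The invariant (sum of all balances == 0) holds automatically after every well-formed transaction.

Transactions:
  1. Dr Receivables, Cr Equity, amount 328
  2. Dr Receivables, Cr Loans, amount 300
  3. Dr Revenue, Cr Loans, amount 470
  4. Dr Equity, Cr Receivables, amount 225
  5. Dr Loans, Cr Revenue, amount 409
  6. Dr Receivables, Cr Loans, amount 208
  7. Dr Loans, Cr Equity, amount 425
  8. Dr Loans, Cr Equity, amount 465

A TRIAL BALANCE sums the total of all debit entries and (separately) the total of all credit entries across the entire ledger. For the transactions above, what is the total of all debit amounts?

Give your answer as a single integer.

Txn 1: debit+=328
Txn 2: debit+=300
Txn 3: debit+=470
Txn 4: debit+=225
Txn 5: debit+=409
Txn 6: debit+=208
Txn 7: debit+=425
Txn 8: debit+=465
Total debits = 2830

Answer: 2830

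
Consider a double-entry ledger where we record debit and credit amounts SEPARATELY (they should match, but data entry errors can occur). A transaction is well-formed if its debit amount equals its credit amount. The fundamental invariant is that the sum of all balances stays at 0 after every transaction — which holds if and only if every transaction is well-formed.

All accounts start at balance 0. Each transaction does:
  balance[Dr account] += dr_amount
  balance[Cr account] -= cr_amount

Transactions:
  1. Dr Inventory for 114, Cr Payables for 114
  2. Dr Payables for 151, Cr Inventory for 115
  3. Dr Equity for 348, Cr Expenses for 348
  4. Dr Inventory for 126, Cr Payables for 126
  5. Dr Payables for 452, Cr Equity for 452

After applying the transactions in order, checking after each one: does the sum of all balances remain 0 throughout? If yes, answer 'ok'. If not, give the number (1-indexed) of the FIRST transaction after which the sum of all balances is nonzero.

After txn 1: dr=114 cr=114 sum_balances=0
After txn 2: dr=151 cr=115 sum_balances=36
After txn 3: dr=348 cr=348 sum_balances=36
After txn 4: dr=126 cr=126 sum_balances=36
After txn 5: dr=452 cr=452 sum_balances=36

Answer: 2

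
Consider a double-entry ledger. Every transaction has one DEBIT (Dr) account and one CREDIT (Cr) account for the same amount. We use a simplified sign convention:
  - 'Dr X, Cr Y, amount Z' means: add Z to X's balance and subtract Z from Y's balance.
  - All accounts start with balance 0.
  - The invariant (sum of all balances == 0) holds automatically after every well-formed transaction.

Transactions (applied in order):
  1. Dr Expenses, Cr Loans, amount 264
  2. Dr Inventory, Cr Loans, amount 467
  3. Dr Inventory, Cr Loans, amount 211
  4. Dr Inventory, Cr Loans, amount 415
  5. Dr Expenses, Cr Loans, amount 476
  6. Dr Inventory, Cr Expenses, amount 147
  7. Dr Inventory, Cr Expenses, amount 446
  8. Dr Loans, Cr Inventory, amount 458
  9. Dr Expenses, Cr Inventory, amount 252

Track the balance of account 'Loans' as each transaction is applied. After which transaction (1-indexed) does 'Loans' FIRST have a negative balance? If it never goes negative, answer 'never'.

After txn 1: Loans=-264

Answer: 1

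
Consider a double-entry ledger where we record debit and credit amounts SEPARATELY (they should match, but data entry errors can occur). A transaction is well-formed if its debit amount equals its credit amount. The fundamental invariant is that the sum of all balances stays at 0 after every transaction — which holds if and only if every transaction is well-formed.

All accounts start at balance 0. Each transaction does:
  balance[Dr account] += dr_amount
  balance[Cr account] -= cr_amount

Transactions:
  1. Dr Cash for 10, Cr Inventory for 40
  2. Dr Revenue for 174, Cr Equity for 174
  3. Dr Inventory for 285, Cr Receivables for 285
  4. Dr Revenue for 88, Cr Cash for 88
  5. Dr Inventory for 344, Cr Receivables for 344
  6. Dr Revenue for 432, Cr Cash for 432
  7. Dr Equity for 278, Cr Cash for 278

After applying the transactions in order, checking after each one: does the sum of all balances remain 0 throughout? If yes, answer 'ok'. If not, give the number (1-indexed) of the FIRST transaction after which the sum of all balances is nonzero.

Answer: 1

Derivation:
After txn 1: dr=10 cr=40 sum_balances=-30
After txn 2: dr=174 cr=174 sum_balances=-30
After txn 3: dr=285 cr=285 sum_balances=-30
After txn 4: dr=88 cr=88 sum_balances=-30
After txn 5: dr=344 cr=344 sum_balances=-30
After txn 6: dr=432 cr=432 sum_balances=-30
After txn 7: dr=278 cr=278 sum_balances=-30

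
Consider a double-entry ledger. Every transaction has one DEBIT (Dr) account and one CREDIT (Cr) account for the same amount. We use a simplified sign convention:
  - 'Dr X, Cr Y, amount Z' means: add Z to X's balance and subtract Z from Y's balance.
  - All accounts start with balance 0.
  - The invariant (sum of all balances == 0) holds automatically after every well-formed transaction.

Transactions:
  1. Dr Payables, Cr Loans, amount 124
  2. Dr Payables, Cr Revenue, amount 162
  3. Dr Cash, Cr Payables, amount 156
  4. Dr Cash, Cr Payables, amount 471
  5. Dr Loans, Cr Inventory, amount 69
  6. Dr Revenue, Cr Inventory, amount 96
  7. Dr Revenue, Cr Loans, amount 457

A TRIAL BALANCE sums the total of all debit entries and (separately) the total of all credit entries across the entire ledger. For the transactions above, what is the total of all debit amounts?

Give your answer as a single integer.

Txn 1: debit+=124
Txn 2: debit+=162
Txn 3: debit+=156
Txn 4: debit+=471
Txn 5: debit+=69
Txn 6: debit+=96
Txn 7: debit+=457
Total debits = 1535

Answer: 1535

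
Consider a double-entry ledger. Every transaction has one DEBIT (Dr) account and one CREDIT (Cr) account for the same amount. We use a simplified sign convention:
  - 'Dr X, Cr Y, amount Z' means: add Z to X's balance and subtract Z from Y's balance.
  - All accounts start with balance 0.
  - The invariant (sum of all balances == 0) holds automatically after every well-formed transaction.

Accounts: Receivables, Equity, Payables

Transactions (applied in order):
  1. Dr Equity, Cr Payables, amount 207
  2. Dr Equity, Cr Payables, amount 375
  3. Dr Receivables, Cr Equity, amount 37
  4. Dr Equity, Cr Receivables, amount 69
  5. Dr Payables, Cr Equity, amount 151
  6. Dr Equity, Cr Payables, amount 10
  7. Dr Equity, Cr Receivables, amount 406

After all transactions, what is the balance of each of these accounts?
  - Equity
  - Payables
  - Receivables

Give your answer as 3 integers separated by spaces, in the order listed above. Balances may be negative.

Answer: 879 -441 -438

Derivation:
After txn 1 (Dr Equity, Cr Payables, amount 207): Equity=207 Payables=-207
After txn 2 (Dr Equity, Cr Payables, amount 375): Equity=582 Payables=-582
After txn 3 (Dr Receivables, Cr Equity, amount 37): Equity=545 Payables=-582 Receivables=37
After txn 4 (Dr Equity, Cr Receivables, amount 69): Equity=614 Payables=-582 Receivables=-32
After txn 5 (Dr Payables, Cr Equity, amount 151): Equity=463 Payables=-431 Receivables=-32
After txn 6 (Dr Equity, Cr Payables, amount 10): Equity=473 Payables=-441 Receivables=-32
After txn 7 (Dr Equity, Cr Receivables, amount 406): Equity=879 Payables=-441 Receivables=-438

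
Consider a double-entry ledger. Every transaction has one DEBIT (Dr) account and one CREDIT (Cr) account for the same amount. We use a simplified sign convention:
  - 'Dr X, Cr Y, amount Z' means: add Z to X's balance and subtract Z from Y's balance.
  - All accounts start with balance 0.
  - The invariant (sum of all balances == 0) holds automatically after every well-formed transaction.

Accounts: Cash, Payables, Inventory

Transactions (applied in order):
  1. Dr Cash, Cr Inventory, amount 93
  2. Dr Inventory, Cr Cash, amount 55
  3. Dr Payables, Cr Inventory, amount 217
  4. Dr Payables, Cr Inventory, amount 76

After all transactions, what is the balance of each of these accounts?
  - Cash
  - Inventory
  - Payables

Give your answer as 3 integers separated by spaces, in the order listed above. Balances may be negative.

After txn 1 (Dr Cash, Cr Inventory, amount 93): Cash=93 Inventory=-93
After txn 2 (Dr Inventory, Cr Cash, amount 55): Cash=38 Inventory=-38
After txn 3 (Dr Payables, Cr Inventory, amount 217): Cash=38 Inventory=-255 Payables=217
After txn 4 (Dr Payables, Cr Inventory, amount 76): Cash=38 Inventory=-331 Payables=293

Answer: 38 -331 293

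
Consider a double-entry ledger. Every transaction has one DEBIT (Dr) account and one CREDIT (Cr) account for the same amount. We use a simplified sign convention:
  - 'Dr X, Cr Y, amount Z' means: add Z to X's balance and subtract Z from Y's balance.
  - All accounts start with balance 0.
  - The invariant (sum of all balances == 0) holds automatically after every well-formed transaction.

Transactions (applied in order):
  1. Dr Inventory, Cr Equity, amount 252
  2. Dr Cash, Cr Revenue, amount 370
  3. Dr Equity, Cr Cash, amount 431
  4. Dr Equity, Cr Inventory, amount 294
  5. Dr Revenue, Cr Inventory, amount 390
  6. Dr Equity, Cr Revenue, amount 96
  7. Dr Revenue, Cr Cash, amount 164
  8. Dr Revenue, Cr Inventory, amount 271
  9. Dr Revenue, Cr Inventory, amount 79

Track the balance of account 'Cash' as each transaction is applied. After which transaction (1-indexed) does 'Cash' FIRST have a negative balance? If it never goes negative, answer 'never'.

After txn 1: Cash=0
After txn 2: Cash=370
After txn 3: Cash=-61

Answer: 3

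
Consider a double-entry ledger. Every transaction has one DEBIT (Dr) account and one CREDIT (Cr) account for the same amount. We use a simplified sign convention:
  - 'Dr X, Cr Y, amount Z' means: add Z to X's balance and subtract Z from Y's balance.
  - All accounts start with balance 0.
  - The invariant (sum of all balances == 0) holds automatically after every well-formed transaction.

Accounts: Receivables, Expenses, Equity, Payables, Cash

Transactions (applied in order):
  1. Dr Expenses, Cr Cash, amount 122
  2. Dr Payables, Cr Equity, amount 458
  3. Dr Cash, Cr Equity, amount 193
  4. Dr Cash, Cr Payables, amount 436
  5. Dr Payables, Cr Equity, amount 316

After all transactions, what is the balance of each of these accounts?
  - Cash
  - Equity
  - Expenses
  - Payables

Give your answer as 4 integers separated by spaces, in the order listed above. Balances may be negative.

Answer: 507 -967 122 338

Derivation:
After txn 1 (Dr Expenses, Cr Cash, amount 122): Cash=-122 Expenses=122
After txn 2 (Dr Payables, Cr Equity, amount 458): Cash=-122 Equity=-458 Expenses=122 Payables=458
After txn 3 (Dr Cash, Cr Equity, amount 193): Cash=71 Equity=-651 Expenses=122 Payables=458
After txn 4 (Dr Cash, Cr Payables, amount 436): Cash=507 Equity=-651 Expenses=122 Payables=22
After txn 5 (Dr Payables, Cr Equity, amount 316): Cash=507 Equity=-967 Expenses=122 Payables=338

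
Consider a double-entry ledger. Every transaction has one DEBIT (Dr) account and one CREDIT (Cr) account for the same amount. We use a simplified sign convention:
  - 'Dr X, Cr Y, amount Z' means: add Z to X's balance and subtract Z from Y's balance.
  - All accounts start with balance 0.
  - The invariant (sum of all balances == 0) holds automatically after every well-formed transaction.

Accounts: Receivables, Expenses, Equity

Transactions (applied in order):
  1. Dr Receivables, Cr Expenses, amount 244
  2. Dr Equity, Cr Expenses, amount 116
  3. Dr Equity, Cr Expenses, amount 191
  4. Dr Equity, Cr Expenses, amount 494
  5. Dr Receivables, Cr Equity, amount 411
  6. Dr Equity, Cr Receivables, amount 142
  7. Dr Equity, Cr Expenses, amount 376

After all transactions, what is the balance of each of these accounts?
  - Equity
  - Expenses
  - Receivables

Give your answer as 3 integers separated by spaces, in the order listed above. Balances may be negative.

After txn 1 (Dr Receivables, Cr Expenses, amount 244): Expenses=-244 Receivables=244
After txn 2 (Dr Equity, Cr Expenses, amount 116): Equity=116 Expenses=-360 Receivables=244
After txn 3 (Dr Equity, Cr Expenses, amount 191): Equity=307 Expenses=-551 Receivables=244
After txn 4 (Dr Equity, Cr Expenses, amount 494): Equity=801 Expenses=-1045 Receivables=244
After txn 5 (Dr Receivables, Cr Equity, amount 411): Equity=390 Expenses=-1045 Receivables=655
After txn 6 (Dr Equity, Cr Receivables, amount 142): Equity=532 Expenses=-1045 Receivables=513
After txn 7 (Dr Equity, Cr Expenses, amount 376): Equity=908 Expenses=-1421 Receivables=513

Answer: 908 -1421 513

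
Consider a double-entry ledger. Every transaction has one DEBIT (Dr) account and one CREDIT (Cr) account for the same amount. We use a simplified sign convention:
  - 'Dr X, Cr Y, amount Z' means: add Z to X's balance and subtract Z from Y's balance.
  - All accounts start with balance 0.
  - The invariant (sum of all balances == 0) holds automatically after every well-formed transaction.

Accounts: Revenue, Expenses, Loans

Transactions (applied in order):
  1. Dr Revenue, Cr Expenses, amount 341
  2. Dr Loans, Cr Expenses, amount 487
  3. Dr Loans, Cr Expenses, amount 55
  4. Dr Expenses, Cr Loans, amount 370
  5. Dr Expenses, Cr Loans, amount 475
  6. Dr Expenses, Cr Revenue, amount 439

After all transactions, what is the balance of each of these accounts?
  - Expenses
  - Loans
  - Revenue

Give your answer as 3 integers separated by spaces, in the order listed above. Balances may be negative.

After txn 1 (Dr Revenue, Cr Expenses, amount 341): Expenses=-341 Revenue=341
After txn 2 (Dr Loans, Cr Expenses, amount 487): Expenses=-828 Loans=487 Revenue=341
After txn 3 (Dr Loans, Cr Expenses, amount 55): Expenses=-883 Loans=542 Revenue=341
After txn 4 (Dr Expenses, Cr Loans, amount 370): Expenses=-513 Loans=172 Revenue=341
After txn 5 (Dr Expenses, Cr Loans, amount 475): Expenses=-38 Loans=-303 Revenue=341
After txn 6 (Dr Expenses, Cr Revenue, amount 439): Expenses=401 Loans=-303 Revenue=-98

Answer: 401 -303 -98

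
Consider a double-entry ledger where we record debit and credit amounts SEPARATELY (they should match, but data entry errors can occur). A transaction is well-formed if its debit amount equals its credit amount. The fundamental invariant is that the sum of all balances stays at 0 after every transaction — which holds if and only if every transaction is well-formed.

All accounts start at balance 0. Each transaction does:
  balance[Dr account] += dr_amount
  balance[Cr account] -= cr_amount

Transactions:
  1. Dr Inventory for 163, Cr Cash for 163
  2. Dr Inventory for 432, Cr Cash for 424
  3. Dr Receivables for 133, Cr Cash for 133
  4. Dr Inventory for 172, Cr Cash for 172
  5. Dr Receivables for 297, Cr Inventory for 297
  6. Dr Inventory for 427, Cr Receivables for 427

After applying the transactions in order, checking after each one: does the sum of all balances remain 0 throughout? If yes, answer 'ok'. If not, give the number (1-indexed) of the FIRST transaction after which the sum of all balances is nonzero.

After txn 1: dr=163 cr=163 sum_balances=0
After txn 2: dr=432 cr=424 sum_balances=8
After txn 3: dr=133 cr=133 sum_balances=8
After txn 4: dr=172 cr=172 sum_balances=8
After txn 5: dr=297 cr=297 sum_balances=8
After txn 6: dr=427 cr=427 sum_balances=8

Answer: 2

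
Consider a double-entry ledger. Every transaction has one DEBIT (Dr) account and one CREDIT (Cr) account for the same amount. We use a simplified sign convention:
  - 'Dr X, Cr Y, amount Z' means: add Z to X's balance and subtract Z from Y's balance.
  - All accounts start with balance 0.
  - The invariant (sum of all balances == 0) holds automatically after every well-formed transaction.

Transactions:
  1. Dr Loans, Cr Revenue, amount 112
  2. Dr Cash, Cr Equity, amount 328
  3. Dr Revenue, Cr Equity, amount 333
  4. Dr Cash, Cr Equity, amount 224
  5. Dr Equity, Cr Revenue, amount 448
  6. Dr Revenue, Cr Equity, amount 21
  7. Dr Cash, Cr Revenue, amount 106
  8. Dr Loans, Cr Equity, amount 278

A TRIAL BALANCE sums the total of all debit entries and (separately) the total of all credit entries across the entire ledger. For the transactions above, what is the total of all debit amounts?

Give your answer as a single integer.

Answer: 1850

Derivation:
Txn 1: debit+=112
Txn 2: debit+=328
Txn 3: debit+=333
Txn 4: debit+=224
Txn 5: debit+=448
Txn 6: debit+=21
Txn 7: debit+=106
Txn 8: debit+=278
Total debits = 1850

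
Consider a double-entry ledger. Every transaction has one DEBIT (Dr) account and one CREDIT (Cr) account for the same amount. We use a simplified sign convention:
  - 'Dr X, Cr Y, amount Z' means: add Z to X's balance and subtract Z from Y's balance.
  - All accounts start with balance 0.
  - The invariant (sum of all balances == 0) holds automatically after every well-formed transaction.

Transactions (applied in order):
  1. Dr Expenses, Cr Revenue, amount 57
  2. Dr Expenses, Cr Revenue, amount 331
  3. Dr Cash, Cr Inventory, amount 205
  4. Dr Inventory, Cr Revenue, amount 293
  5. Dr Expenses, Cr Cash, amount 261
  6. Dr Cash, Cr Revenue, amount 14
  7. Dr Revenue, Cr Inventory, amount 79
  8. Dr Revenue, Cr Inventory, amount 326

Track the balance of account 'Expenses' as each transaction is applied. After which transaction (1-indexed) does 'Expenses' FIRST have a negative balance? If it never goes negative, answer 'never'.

Answer: never

Derivation:
After txn 1: Expenses=57
After txn 2: Expenses=388
After txn 3: Expenses=388
After txn 4: Expenses=388
After txn 5: Expenses=649
After txn 6: Expenses=649
After txn 7: Expenses=649
After txn 8: Expenses=649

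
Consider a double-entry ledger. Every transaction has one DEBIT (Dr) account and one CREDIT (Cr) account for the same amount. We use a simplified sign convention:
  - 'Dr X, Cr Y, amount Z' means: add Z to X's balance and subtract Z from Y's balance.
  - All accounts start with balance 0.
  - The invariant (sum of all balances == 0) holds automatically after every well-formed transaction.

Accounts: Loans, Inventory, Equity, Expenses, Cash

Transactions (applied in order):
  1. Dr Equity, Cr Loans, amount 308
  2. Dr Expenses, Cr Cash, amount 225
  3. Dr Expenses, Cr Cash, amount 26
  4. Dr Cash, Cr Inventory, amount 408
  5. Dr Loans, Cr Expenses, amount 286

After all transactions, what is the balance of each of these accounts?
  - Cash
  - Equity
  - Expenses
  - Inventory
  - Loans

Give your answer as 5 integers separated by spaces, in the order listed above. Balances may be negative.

After txn 1 (Dr Equity, Cr Loans, amount 308): Equity=308 Loans=-308
After txn 2 (Dr Expenses, Cr Cash, amount 225): Cash=-225 Equity=308 Expenses=225 Loans=-308
After txn 3 (Dr Expenses, Cr Cash, amount 26): Cash=-251 Equity=308 Expenses=251 Loans=-308
After txn 4 (Dr Cash, Cr Inventory, amount 408): Cash=157 Equity=308 Expenses=251 Inventory=-408 Loans=-308
After txn 5 (Dr Loans, Cr Expenses, amount 286): Cash=157 Equity=308 Expenses=-35 Inventory=-408 Loans=-22

Answer: 157 308 -35 -408 -22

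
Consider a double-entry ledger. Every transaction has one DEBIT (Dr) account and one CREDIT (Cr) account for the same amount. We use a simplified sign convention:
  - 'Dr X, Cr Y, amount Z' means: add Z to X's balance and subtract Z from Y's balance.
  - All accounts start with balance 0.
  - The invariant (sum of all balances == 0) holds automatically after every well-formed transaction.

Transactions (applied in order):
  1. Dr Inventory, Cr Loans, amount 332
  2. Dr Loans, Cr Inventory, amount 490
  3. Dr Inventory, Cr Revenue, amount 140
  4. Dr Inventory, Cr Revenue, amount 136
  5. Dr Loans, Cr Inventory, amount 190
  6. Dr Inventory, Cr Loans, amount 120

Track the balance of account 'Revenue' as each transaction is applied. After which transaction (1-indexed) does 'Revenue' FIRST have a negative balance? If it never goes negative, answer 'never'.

After txn 1: Revenue=0
After txn 2: Revenue=0
After txn 3: Revenue=-140

Answer: 3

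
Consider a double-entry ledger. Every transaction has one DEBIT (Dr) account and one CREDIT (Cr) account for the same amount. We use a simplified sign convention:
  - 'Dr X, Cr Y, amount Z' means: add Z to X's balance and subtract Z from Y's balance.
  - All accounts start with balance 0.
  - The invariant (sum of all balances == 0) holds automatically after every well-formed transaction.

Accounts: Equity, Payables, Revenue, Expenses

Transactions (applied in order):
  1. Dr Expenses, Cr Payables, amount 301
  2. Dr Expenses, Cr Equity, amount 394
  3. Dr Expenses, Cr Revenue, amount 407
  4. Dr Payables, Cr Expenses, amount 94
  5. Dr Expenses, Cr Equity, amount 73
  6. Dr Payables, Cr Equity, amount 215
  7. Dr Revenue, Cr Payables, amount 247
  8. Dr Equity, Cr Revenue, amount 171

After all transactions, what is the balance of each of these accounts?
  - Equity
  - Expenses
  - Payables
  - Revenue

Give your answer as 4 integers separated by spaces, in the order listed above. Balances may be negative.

After txn 1 (Dr Expenses, Cr Payables, amount 301): Expenses=301 Payables=-301
After txn 2 (Dr Expenses, Cr Equity, amount 394): Equity=-394 Expenses=695 Payables=-301
After txn 3 (Dr Expenses, Cr Revenue, amount 407): Equity=-394 Expenses=1102 Payables=-301 Revenue=-407
After txn 4 (Dr Payables, Cr Expenses, amount 94): Equity=-394 Expenses=1008 Payables=-207 Revenue=-407
After txn 5 (Dr Expenses, Cr Equity, amount 73): Equity=-467 Expenses=1081 Payables=-207 Revenue=-407
After txn 6 (Dr Payables, Cr Equity, amount 215): Equity=-682 Expenses=1081 Payables=8 Revenue=-407
After txn 7 (Dr Revenue, Cr Payables, amount 247): Equity=-682 Expenses=1081 Payables=-239 Revenue=-160
After txn 8 (Dr Equity, Cr Revenue, amount 171): Equity=-511 Expenses=1081 Payables=-239 Revenue=-331

Answer: -511 1081 -239 -331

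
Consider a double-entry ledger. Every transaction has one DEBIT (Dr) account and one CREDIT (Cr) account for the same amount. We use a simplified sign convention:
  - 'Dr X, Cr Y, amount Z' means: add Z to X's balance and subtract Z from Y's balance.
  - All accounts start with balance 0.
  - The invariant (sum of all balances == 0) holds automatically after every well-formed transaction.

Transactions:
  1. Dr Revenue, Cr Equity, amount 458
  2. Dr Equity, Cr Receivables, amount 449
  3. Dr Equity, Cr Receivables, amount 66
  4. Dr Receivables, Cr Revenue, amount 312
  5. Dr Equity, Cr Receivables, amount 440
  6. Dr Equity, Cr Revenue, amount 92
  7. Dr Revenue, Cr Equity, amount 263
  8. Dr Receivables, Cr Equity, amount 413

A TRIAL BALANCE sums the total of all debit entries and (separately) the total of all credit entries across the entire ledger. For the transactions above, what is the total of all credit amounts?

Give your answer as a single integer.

Answer: 2493

Derivation:
Txn 1: credit+=458
Txn 2: credit+=449
Txn 3: credit+=66
Txn 4: credit+=312
Txn 5: credit+=440
Txn 6: credit+=92
Txn 7: credit+=263
Txn 8: credit+=413
Total credits = 2493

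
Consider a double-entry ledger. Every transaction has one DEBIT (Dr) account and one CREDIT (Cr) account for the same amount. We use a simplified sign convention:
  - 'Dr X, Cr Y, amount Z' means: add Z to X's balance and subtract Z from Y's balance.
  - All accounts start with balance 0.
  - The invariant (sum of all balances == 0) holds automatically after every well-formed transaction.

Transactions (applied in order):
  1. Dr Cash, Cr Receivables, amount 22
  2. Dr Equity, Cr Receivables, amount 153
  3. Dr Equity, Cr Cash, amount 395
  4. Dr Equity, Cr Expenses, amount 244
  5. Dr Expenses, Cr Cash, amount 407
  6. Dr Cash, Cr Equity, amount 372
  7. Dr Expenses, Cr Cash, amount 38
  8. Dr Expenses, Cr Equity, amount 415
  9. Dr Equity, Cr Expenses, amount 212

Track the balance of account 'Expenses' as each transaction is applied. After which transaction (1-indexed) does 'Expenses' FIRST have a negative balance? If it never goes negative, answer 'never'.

Answer: 4

Derivation:
After txn 1: Expenses=0
After txn 2: Expenses=0
After txn 3: Expenses=0
After txn 4: Expenses=-244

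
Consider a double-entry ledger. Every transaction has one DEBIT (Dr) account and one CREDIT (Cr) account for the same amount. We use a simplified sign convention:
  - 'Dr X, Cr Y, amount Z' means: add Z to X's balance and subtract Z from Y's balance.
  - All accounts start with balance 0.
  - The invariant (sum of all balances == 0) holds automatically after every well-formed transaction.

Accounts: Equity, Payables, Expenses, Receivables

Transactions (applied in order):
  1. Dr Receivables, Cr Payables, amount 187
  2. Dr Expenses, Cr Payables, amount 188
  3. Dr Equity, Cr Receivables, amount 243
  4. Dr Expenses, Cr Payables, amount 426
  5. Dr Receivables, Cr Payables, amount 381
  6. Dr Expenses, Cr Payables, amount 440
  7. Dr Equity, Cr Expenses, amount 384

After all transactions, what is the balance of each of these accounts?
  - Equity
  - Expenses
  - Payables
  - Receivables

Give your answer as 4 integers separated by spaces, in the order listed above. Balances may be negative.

After txn 1 (Dr Receivables, Cr Payables, amount 187): Payables=-187 Receivables=187
After txn 2 (Dr Expenses, Cr Payables, amount 188): Expenses=188 Payables=-375 Receivables=187
After txn 3 (Dr Equity, Cr Receivables, amount 243): Equity=243 Expenses=188 Payables=-375 Receivables=-56
After txn 4 (Dr Expenses, Cr Payables, amount 426): Equity=243 Expenses=614 Payables=-801 Receivables=-56
After txn 5 (Dr Receivables, Cr Payables, amount 381): Equity=243 Expenses=614 Payables=-1182 Receivables=325
After txn 6 (Dr Expenses, Cr Payables, amount 440): Equity=243 Expenses=1054 Payables=-1622 Receivables=325
After txn 7 (Dr Equity, Cr Expenses, amount 384): Equity=627 Expenses=670 Payables=-1622 Receivables=325

Answer: 627 670 -1622 325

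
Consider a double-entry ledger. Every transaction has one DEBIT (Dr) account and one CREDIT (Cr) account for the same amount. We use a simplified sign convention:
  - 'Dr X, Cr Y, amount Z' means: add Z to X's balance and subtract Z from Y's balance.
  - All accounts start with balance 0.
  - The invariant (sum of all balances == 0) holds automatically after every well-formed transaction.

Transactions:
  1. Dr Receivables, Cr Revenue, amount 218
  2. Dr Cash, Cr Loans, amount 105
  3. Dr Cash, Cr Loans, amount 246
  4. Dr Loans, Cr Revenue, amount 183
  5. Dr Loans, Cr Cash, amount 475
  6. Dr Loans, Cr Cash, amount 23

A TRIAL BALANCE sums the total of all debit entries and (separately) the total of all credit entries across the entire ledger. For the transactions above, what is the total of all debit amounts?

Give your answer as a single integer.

Answer: 1250

Derivation:
Txn 1: debit+=218
Txn 2: debit+=105
Txn 3: debit+=246
Txn 4: debit+=183
Txn 5: debit+=475
Txn 6: debit+=23
Total debits = 1250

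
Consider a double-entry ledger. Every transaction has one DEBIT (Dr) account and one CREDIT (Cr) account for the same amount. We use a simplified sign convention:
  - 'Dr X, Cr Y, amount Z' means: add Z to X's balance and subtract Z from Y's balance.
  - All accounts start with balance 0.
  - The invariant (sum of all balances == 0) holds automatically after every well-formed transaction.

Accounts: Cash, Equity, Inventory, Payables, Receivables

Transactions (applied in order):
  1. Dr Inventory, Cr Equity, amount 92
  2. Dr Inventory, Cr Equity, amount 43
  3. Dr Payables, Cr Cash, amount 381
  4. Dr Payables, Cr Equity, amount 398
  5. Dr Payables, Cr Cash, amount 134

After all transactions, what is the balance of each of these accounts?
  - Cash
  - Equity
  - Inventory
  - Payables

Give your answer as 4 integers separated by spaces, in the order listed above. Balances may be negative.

After txn 1 (Dr Inventory, Cr Equity, amount 92): Equity=-92 Inventory=92
After txn 2 (Dr Inventory, Cr Equity, amount 43): Equity=-135 Inventory=135
After txn 3 (Dr Payables, Cr Cash, amount 381): Cash=-381 Equity=-135 Inventory=135 Payables=381
After txn 4 (Dr Payables, Cr Equity, amount 398): Cash=-381 Equity=-533 Inventory=135 Payables=779
After txn 5 (Dr Payables, Cr Cash, amount 134): Cash=-515 Equity=-533 Inventory=135 Payables=913

Answer: -515 -533 135 913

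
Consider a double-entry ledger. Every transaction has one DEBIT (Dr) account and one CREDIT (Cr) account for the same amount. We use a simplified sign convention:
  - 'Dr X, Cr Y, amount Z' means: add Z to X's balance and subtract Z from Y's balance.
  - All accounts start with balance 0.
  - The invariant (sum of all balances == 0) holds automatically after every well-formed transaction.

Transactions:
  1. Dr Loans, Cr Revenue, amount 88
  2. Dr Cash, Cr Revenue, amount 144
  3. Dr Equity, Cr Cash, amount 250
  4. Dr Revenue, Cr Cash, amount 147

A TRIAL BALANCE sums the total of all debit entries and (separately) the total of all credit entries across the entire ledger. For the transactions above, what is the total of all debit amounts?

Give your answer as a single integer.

Answer: 629

Derivation:
Txn 1: debit+=88
Txn 2: debit+=144
Txn 3: debit+=250
Txn 4: debit+=147
Total debits = 629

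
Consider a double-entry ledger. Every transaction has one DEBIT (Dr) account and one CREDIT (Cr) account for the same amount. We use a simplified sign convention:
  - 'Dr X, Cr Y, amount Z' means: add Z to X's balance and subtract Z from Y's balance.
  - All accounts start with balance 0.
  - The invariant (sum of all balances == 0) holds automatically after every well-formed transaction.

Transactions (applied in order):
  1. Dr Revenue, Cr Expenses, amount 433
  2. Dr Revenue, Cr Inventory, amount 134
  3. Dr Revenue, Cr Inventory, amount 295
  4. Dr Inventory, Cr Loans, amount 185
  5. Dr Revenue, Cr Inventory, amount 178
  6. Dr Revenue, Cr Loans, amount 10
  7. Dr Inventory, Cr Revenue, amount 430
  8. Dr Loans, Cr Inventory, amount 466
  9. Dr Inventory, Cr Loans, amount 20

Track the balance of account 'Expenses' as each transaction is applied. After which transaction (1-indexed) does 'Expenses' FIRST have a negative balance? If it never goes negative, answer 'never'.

After txn 1: Expenses=-433

Answer: 1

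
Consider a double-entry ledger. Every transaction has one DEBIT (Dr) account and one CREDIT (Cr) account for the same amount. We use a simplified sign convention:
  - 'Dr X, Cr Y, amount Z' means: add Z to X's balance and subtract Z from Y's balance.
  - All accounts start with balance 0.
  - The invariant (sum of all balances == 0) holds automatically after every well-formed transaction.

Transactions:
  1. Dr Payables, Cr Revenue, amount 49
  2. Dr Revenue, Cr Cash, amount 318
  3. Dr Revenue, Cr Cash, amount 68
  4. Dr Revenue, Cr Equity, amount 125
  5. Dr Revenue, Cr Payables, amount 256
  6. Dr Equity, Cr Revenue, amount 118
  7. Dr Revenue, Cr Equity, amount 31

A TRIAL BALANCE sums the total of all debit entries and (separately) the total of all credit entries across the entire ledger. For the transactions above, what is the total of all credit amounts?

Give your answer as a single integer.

Answer: 965

Derivation:
Txn 1: credit+=49
Txn 2: credit+=318
Txn 3: credit+=68
Txn 4: credit+=125
Txn 5: credit+=256
Txn 6: credit+=118
Txn 7: credit+=31
Total credits = 965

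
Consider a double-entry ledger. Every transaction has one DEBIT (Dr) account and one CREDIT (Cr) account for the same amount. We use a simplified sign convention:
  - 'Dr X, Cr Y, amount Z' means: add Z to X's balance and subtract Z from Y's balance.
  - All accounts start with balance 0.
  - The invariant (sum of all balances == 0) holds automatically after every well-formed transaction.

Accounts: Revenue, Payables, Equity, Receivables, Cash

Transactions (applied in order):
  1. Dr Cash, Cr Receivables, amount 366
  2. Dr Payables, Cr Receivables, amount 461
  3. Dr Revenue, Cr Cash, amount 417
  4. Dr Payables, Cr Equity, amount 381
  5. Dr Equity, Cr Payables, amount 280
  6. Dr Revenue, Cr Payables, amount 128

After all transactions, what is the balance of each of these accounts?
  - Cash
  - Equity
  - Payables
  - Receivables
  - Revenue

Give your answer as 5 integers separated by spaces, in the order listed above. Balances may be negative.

After txn 1 (Dr Cash, Cr Receivables, amount 366): Cash=366 Receivables=-366
After txn 2 (Dr Payables, Cr Receivables, amount 461): Cash=366 Payables=461 Receivables=-827
After txn 3 (Dr Revenue, Cr Cash, amount 417): Cash=-51 Payables=461 Receivables=-827 Revenue=417
After txn 4 (Dr Payables, Cr Equity, amount 381): Cash=-51 Equity=-381 Payables=842 Receivables=-827 Revenue=417
After txn 5 (Dr Equity, Cr Payables, amount 280): Cash=-51 Equity=-101 Payables=562 Receivables=-827 Revenue=417
After txn 6 (Dr Revenue, Cr Payables, amount 128): Cash=-51 Equity=-101 Payables=434 Receivables=-827 Revenue=545

Answer: -51 -101 434 -827 545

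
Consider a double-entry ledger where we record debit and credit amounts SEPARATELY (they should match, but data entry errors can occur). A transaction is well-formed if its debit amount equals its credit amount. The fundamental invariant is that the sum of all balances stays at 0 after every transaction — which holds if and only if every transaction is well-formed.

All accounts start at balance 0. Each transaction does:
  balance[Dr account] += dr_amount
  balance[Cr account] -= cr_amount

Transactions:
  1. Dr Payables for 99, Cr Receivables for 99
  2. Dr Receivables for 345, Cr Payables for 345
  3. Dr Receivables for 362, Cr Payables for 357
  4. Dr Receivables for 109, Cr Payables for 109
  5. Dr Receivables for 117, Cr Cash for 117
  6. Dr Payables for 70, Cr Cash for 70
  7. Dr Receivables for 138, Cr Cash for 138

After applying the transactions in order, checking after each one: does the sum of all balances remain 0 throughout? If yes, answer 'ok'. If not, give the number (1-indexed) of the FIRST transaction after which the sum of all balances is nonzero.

Answer: 3

Derivation:
After txn 1: dr=99 cr=99 sum_balances=0
After txn 2: dr=345 cr=345 sum_balances=0
After txn 3: dr=362 cr=357 sum_balances=5
After txn 4: dr=109 cr=109 sum_balances=5
After txn 5: dr=117 cr=117 sum_balances=5
After txn 6: dr=70 cr=70 sum_balances=5
After txn 7: dr=138 cr=138 sum_balances=5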